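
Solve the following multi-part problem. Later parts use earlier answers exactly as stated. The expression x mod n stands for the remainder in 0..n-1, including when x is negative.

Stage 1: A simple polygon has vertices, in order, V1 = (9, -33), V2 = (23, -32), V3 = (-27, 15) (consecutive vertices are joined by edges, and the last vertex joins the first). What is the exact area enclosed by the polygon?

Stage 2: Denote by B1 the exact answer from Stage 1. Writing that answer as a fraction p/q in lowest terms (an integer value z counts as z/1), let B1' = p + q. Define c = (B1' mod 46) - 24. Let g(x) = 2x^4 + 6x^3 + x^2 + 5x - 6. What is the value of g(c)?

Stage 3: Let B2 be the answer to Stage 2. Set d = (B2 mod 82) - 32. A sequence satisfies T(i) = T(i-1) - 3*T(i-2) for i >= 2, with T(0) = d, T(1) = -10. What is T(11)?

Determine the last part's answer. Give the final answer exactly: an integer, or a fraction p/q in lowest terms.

Stage 1: cross terms: (9*-32 - 23*-33)=471, (23*15 - -27*-32)=-519, (-27*-33 - 9*15)=756; twice the area = |708| = 708; area = 354; answer 354
Stage 2: B1 = 354; threaded value p + q = 355; c = 9; 2*(9)^4 + 6*(9)^3 + 1*(9)^2 + 5*(9)^1 - 6 = (13122) + (4374) + (81) + (45) + (-6) = 17616; answer 17616
Stage 3: B2 = 17616; d = 36; T(2) = 1*(-10) - 3*(36) = -118; iterating: T(2)=-118, T(3)=-88, T(4)=266, T(5)=530, T(6)=-268, T(7)=-1858, T(8)=-1054, T(9)=4520, T(10)=7682, T(11)=-5878; answer -5878

-5878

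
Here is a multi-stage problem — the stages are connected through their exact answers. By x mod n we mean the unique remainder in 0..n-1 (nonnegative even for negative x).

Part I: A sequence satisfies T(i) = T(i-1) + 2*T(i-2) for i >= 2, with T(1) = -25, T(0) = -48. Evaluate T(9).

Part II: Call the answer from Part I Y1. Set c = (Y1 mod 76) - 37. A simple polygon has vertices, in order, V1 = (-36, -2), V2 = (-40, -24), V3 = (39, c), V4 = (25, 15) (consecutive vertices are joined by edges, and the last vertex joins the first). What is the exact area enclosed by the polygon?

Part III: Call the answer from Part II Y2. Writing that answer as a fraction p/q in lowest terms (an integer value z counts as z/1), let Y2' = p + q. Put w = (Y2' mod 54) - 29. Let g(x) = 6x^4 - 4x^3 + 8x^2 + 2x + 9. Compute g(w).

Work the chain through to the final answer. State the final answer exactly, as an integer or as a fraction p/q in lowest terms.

Part I: T(2) = 1*(-25) + 2*(-48) = -121; iterating: T(2)=-121, T(3)=-171, T(4)=-413, T(5)=-755, T(6)=-1581, T(7)=-3091, T(8)=-6253, T(9)=-12435; answer -12435
Part II: Y1 = -12435; c = -8; cross terms: (-36*-24 - -40*-2)=784, (-40*-8 - 39*-24)=1256, (39*15 - 25*-8)=785, (25*-2 - -36*15)=490; twice the area = |3315| = 3315; area = 3315/2; answer 3315/2
Part III: Y2 = 3315/2; threaded value p + q = 3317; w = -6; 6*(-6)^4 - 4*(-6)^3 + 8*(-6)^2 + 2*(-6)^1 + 9 = (7776) + (864) + (288) + (-12) + (9) = 8925; answer 8925

8925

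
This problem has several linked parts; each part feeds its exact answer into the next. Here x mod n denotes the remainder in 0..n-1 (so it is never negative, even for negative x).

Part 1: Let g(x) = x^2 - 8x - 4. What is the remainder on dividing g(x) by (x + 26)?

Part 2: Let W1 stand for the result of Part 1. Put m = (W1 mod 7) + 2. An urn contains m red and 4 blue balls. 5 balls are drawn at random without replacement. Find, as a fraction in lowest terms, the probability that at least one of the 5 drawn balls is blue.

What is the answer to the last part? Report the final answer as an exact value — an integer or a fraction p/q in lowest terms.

21/22

Part 1: remainder = value at the root: 1*(-26)^2 - 8*(-26)^1 - 4 = (676) + (208) + (-4) = 880; answer 880
Part 2: W1 = 880; m = 7; total draws C(11,5) = 462; complement C(7,5) = 21; favorable 462 - 21 = 441; P = 21/22; answer 21/22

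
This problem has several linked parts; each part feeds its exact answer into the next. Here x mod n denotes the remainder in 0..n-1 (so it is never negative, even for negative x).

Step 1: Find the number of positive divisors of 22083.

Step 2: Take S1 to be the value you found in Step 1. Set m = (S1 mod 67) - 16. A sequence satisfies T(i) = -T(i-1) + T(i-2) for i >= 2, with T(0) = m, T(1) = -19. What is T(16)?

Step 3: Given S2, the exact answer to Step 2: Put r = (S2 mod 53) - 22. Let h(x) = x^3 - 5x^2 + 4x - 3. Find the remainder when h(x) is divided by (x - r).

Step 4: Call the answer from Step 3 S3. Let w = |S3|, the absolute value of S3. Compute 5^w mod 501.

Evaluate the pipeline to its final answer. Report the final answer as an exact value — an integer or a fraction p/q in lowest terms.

Step 1: 22083 = 3 * 17 * 433; number of divisors = (1+1) * (1+1) * (1+1) = 8; answer 8
Step 2: S1 = 8; m = -8; T(2) = -1*(-19) + 1*(-8) = 11; iterating: T(2)=11, T(3)=-30, T(4)=41, T(5)=-71, T(6)=112, T(7)=-183, T(8)=295, T(9)=-478, T(10)=773, T(11)=-1251, T(12)=2024, T(13)=-3275, T(14)=5299, T(15)=-8574, T(16)=13873; answer 13873
Step 3: S2 = 13873; r = 18; remainder = value at the root: 1*(18)^3 - 5*(18)^2 + 4*(18)^1 - 3 = (5832) + (-1620) + (72) + (-3) = 4281; answer 4281
Step 4: S3 = 4281; w = 4281; squarings mod 501: 5^1=5, 5^2=25, 5^4=124, 5^8=346, 5^16=478, 5^32=28, 5^64=283, 5^128=430, 5^256=31, 5^512=460, 5^1024=178, 5^2048=121, 5^4096=112; 5^4281 = 5^1 * 5^8 * 5^16 * 5^32 * 5^128 * 5^4096 = 143 (mod 501); answer 143

143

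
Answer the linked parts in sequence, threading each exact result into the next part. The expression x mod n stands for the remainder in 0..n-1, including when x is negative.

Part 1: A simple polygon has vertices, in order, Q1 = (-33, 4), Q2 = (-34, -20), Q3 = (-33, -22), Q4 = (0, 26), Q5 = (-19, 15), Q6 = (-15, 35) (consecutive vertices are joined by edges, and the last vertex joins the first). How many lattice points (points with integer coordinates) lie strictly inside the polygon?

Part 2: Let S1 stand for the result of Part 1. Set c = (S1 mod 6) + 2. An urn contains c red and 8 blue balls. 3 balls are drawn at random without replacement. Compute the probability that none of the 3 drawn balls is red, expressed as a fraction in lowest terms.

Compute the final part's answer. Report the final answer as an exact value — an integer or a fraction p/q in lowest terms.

Part 1: cross terms: (-33*-20 - -34*4)=796, (-34*-22 - -33*-20)=88, (-33*26 - 0*-22)=-858, (0*15 - -19*26)=494, (-19*35 - -15*15)=-440, (-15*4 - -33*35)=1095; twice the area = |1175| = 1175; area = 1175/2; boundary points = 1 + 1 + 3 + 1 + 4 + 1 = 11; strictly interior points = area - boundary/2 + 1 = 583; answer 583
Part 2: S1 = 583; c = 3; total draws C(11,3) = 165; favorable C(8,3) = 56; P = 56/165; answer 56/165

56/165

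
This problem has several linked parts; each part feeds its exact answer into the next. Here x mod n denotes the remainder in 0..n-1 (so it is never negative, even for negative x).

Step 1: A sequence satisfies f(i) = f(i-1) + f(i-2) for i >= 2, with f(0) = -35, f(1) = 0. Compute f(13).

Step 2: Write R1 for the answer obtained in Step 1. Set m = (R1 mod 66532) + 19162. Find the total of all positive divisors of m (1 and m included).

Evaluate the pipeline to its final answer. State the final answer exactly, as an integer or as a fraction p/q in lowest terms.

140904

Step 1: f(2) = 1*(0) + 1*(-35) = -35; iterating: f(2)=-35, f(3)=-35, f(4)=-70, f(5)=-105, f(6)=-175, f(7)=-280, f(8)=-455, f(9)=-735, f(10)=-1190, f(11)=-1925, f(12)=-3115, f(13)=-5040; answer -5040
Step 2: R1 = -5040; m = 80654; 80654 = 2 * 7^2 * 823; sigma = (1 + 2) * (1 + 7 + 49) * (1 + 823) = 3 * 57 * 824 = 140904; answer 140904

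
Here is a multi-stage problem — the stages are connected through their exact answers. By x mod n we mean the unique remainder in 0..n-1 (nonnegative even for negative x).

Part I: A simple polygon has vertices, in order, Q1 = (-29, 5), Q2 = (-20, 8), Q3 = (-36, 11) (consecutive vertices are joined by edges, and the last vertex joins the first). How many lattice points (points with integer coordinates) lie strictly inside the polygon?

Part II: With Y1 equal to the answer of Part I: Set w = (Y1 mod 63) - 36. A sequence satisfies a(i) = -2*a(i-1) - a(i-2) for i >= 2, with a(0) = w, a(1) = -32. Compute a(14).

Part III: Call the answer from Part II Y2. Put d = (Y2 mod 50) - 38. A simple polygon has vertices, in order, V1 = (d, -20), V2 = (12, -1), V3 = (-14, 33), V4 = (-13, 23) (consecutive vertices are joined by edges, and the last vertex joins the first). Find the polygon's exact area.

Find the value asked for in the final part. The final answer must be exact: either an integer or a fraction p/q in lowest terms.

Part I: cross terms: (-29*8 - -20*5)=-132, (-20*11 - -36*8)=68, (-36*5 - -29*11)=139; twice the area = |75| = 75; area = 75/2; boundary points = 3 + 1 + 1 = 5; strictly interior points = area - boundary/2 + 1 = 36; answer 36
Part II: Y1 = 36; w = 0; a(2) = -2*(-32) - 1*(0) = 64; iterating: a(2)=64, a(3)=-96, a(4)=128, a(5)=-160, a(6)=192, a(7)=-224, a(8)=256, a(9)=-288, a(10)=320, a(11)=-352, a(12)=384, a(13)=-416, a(14)=448; answer 448
Part III: Y2 = 448; d = 10; cross terms: (10*-1 - 12*-20)=230, (12*33 - -14*-1)=382, (-14*23 - -13*33)=107, (-13*-20 - 10*23)=30; twice the area = |749| = 749; area = 749/2; answer 749/2

749/2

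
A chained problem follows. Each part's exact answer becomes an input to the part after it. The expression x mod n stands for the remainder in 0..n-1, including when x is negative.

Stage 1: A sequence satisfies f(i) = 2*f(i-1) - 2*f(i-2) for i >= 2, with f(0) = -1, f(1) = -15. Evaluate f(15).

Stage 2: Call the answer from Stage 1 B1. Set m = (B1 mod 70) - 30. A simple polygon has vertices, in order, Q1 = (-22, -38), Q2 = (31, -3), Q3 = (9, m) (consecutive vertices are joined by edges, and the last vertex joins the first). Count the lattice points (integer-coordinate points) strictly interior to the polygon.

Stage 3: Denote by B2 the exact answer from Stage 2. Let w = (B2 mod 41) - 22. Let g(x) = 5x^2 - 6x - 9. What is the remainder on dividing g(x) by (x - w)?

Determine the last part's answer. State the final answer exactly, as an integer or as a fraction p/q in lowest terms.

54

Stage 1: f(2) = 2*(-15) - 2*(-1) = -28; iterating: f(2)=-28, f(3)=-26, f(4)=4, f(5)=60, f(6)=112, f(7)=104, f(8)=-16, f(9)=-240, f(10)=-448, f(11)=-416, f(12)=64, f(13)=960, f(14)=1792, f(15)=1664; answer 1664
Stage 2: B1 = 1664; m = 24; cross terms: (-22*-3 - 31*-38)=1244, (31*24 - 9*-3)=771, (9*-38 - -22*24)=186; twice the area = |2201| = 2201; area = 2201/2; boundary points = 1 + 1 + 31 = 33; strictly interior points = area - boundary/2 + 1 = 1085; answer 1085
Stage 3: B2 = 1085; w = -3; remainder = value at the root: 5*(-3)^2 - 6*(-3)^1 - 9 = (45) + (18) + (-9) = 54; answer 54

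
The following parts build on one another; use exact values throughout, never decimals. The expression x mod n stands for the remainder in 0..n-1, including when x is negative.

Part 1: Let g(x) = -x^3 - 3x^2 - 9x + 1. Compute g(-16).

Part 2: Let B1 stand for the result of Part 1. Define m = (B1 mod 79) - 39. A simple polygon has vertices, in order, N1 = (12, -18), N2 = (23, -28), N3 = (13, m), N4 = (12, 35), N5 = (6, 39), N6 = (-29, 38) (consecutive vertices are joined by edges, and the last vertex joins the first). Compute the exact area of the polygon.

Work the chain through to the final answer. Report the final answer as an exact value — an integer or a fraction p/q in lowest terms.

Part 1: -1*(-16)^3 - 3*(-16)^2 - 9*(-16)^1 + 1 = (4096) + (-768) + (144) + (1) = 3473; answer 3473
Part 2: B1 = 3473; m = 37; cross terms: (12*-28 - 23*-18)=78, (23*37 - 13*-28)=1215, (13*35 - 12*37)=11, (12*39 - 6*35)=258, (6*38 - -29*39)=1359, (-29*-18 - 12*38)=66; twice the area = |2987| = 2987; area = 2987/2; answer 2987/2

2987/2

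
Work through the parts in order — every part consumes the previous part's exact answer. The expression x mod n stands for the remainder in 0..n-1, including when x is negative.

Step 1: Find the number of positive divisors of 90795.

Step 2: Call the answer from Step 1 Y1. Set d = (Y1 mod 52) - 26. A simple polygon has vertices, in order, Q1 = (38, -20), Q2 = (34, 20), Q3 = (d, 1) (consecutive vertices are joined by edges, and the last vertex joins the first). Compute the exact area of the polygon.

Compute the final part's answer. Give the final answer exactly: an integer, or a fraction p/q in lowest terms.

Step 1: 90795 = 3 * 5 * 6053; number of divisors = (1+1) * (1+1) * (1+1) = 8; answer 8
Step 2: Y1 = 8; d = -18; cross terms: (38*20 - 34*-20)=1440, (34*1 - -18*20)=394, (-18*-20 - 38*1)=322; twice the area = |2156| = 2156; area = 1078; answer 1078

1078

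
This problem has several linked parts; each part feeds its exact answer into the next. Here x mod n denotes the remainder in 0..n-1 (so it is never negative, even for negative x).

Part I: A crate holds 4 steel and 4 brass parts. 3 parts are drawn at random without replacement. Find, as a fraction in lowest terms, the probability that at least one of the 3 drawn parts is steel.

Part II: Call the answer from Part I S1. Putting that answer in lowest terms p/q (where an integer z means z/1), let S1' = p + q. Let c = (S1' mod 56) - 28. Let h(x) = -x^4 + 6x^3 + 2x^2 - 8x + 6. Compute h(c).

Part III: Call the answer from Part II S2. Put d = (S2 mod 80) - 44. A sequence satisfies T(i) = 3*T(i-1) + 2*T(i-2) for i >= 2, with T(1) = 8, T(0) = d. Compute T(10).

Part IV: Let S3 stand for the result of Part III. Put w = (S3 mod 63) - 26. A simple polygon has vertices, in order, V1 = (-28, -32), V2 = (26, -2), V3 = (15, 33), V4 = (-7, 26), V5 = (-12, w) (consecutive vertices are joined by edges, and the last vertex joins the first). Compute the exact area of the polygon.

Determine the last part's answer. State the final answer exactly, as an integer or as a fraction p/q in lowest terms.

Part I: total draws C(8,3) = 56; complement C(4,3) = 4; favorable 56 - 4 = 52; P = 13/14; answer 13/14
Part II: S1 = 13/14; threaded value p + q = 27; c = -1; -1*(-1)^4 + 6*(-1)^3 + 2*(-1)^2 - 8*(-1)^1 + 6 = (-1) + (-6) + (2) + (8) + (6) = 9; answer 9
Part III: S2 = 9; d = -35; T(2) = 3*(8) + 2*(-35) = -46; iterating: T(2)=-46, T(3)=-122, T(4)=-458, T(5)=-1618, T(6)=-5770, T(7)=-20546, T(8)=-73178, T(9)=-260626, T(10)=-928234; answer -928234
Part IV: S3 = -928234; w = -18; cross terms: (-28*-2 - 26*-32)=888, (26*33 - 15*-2)=888, (15*26 - -7*33)=621, (-7*-18 - -12*26)=438, (-12*-32 - -28*-18)=-120; twice the area = |2715| = 2715; area = 2715/2; answer 2715/2

2715/2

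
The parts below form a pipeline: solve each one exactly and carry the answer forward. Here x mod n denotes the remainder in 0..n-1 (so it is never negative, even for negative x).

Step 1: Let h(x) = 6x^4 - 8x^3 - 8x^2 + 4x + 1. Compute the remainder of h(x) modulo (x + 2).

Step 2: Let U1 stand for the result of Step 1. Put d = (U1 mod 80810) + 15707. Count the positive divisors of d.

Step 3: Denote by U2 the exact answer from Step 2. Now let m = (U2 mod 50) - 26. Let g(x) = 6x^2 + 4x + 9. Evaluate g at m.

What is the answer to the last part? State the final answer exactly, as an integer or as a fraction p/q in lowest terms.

1129

Step 1: remainder = value at the root: 6*(-2)^4 - 8*(-2)^3 - 8*(-2)^2 + 4*(-2)^1 + 1 = (96) + (64) + (-32) + (-8) + (1) = 121; answer 121
Step 2: U1 = 121; d = 15828; 15828 = 2^2 * 3 * 1319; number of divisors = (2+1) * (1+1) * (1+1) = 12; answer 12
Step 3: U2 = 12; m = -14; 6*(-14)^2 + 4*(-14)^1 + 9 = (1176) + (-56) + (9) = 1129; answer 1129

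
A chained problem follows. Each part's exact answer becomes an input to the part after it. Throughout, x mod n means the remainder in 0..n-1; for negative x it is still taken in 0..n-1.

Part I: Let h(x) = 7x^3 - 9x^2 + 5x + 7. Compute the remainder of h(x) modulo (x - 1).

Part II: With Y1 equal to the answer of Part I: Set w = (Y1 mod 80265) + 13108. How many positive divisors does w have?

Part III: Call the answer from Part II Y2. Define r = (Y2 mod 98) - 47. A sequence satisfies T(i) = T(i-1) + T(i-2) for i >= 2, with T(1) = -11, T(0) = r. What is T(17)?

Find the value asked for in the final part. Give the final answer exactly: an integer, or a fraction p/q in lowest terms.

-56060

Part I: remainder = value at the root: 7*(1)^3 - 9*(1)^2 + 5*(1)^1 + 7 = (7) + (-9) + (5) + (7) = 10; answer 10
Part II: Y1 = 10; w = 13118; 13118 = 2 * 7 * 937; number of divisors = (1+1) * (1+1) * (1+1) = 8; answer 8
Part III: Y2 = 8; r = -39; T(2) = 1*(-11) + 1*(-39) = -50; iterating: T(2)=-50, T(3)=-61, T(4)=-111, T(5)=-172, T(6)=-283, T(7)=-455, T(8)=-738, T(9)=-1193, T(10)=-1931, T(11)=-3124, T(12)=-5055, T(13)=-8179, T(14)=-13234, T(15)=-21413, T(16)=-34647, T(17)=-56060; answer -56060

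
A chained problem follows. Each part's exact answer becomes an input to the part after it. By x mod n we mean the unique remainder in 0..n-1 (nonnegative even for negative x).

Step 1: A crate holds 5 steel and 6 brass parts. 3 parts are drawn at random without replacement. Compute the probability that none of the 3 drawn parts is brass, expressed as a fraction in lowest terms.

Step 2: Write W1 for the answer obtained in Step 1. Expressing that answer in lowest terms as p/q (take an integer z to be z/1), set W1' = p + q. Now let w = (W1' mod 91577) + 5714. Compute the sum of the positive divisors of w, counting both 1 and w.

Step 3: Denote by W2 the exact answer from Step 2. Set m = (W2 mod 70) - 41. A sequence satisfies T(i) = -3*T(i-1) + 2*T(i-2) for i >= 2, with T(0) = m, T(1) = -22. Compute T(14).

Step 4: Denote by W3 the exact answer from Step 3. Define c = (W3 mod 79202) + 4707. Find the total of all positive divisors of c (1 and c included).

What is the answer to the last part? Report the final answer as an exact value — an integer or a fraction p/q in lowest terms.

85560

Step 1: total draws C(11,3) = 165; favorable C(5,3) = 10; P = 2/33; answer 2/33
Step 2: W1 = 2/33; threaded value p + q = 35; w = 5749; 5749 is prime, so its only divisors are 1 and 5749; sigma = 1 + 5749 = 5750; answer 5750
Step 3: W2 = 5750; m = -31; T(2) = -3*(-22) + 2*(-31) = 4; iterating: T(2)=4, T(3)=-56, T(4)=176, T(5)=-640, T(6)=2272, T(7)=-8096, T(8)=28832, T(9)=-102688, T(10)=365728, T(11)=-1302560, T(12)=4639136, T(13)=-16522528, T(14)=58845856; answer 58845856
Step 4: W3 = 58845856; c = 82679; 82679 = 29 * 2851; sigma = (1 + 29) * (1 + 2851) = 30 * 2852 = 85560; answer 85560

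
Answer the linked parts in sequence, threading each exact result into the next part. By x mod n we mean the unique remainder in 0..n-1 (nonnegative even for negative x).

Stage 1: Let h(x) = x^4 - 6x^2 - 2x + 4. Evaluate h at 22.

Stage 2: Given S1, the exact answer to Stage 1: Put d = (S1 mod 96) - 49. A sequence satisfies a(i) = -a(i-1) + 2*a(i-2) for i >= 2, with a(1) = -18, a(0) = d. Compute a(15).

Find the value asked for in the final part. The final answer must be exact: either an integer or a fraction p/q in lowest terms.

Stage 1: 1*(22)^4 - 6*(22)^2 - 2*(22)^1 + 4 = (234256) + (-2904) + (-44) + (4) = 231312; answer 231312
Stage 2: S1 = 231312; d = -1; a(2) = -1*(-18) + 2*(-1) = 16; iterating: a(2)=16, a(3)=-52, a(4)=84, a(5)=-188, a(6)=356, a(7)=-732, a(8)=1444, a(9)=-2908, a(10)=5796, a(11)=-11612, a(12)=23204, a(13)=-46428, a(14)=92836, a(15)=-185692; answer -185692

-185692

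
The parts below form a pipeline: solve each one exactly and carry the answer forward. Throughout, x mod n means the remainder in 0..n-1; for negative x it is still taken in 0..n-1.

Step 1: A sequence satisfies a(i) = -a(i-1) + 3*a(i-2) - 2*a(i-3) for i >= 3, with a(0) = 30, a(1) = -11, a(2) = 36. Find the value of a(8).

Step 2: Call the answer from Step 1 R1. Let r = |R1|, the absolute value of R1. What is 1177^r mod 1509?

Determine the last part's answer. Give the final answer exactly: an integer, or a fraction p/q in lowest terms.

1018

Step 1: a(3) = -1*(36) + 3*(-11) - 2*(30) = -129; iterating: a(3)=-129, a(4)=259, a(5)=-718, a(6)=1753, a(7)=-4425, a(8)=11120; answer 11120
Step 2: R1 = 11120; r = 11120; squarings mod 1509: 1177^1=1177, 1177^2=67, 1177^4=1471, 1177^8=1444, 1177^16=1207, 1177^32=664, 1177^64=268, 1177^128=901, 1177^256=1468, 1177^512=172, 1177^1024=913, 1177^2048=601, 1177^4096=550, 1177^8192=700; 1177^11120 = 1177^16 * 1177^32 * 1177^64 * 1177^256 * 1177^512 * 1177^2048 * 1177^8192 = 1018 (mod 1509); answer 1018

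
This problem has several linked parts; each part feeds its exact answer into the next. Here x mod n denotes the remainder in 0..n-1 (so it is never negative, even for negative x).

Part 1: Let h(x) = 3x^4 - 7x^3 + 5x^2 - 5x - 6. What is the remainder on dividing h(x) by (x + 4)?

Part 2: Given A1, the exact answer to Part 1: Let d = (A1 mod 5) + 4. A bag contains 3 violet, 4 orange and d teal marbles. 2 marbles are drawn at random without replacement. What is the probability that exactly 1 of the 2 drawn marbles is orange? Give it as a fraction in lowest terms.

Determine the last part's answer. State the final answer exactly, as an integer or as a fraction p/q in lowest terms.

Part 1: remainder = value at the root: 3*(-4)^4 - 7*(-4)^3 + 5*(-4)^2 - 5*(-4)^1 - 6 = (768) + (448) + (80) + (20) + (-6) = 1310; answer 1310
Part 2: A1 = 1310; d = 4; total draws C(11,2) = 55; favorable C(4,1)*C(7,1) = 28; P = 28/55; answer 28/55

28/55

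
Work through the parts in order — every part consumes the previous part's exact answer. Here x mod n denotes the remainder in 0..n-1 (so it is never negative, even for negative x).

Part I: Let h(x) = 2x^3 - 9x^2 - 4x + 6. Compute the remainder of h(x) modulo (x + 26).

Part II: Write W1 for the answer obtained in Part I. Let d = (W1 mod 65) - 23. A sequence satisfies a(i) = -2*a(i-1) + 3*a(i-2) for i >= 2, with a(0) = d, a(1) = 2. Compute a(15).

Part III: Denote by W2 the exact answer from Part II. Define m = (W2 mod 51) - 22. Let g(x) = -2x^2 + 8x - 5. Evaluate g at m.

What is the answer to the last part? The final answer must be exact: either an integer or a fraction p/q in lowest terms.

Part I: remainder = value at the root: 2*(-26)^3 - 9*(-26)^2 - 4*(-26)^1 + 6 = (-35152) + (-6084) + (104) + (6) = -41126; answer -41126
Part II: W1 = -41126; d = -4; a(2) = -2*(2) + 3*(-4) = -16; iterating: a(2)=-16, a(3)=38, a(4)=-124, a(5)=362, a(6)=-1096, a(7)=3278, a(8)=-9844, a(9)=29522, a(10)=-88576, a(11)=265718, a(12)=-797164, a(13)=2391482, a(14)=-7174456, a(15)=21523358; answer 21523358
Part III: W2 = 21523358; m = 10; -2*(10)^2 + 8*(10)^1 - 5 = (-200) + (80) + (-5) = -125; answer -125

-125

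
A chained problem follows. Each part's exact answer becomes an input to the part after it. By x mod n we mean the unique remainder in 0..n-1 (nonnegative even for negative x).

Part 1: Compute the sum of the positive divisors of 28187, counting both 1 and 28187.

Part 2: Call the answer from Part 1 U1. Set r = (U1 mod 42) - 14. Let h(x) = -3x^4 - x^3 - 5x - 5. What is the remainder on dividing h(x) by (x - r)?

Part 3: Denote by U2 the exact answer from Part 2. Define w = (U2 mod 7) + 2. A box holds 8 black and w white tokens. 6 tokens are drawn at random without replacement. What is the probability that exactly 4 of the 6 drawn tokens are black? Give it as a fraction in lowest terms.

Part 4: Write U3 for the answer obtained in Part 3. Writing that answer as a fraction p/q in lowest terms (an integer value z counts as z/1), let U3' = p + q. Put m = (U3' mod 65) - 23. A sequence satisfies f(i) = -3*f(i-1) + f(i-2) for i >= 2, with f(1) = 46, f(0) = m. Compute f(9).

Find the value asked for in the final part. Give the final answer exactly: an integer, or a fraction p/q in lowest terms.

671233

Part 1: 28187 = 71 * 397; sigma = (1 + 71) * (1 + 397) = 72 * 398 = 28656; answer 28656
Part 2: U1 = 28656; r = -2; remainder = value at the root: -3*(-2)^4 - 1*(-2)^3 - 5*(-2)^1 - 5 = (-48) + (8) + (10) + (-5) = -35; answer -35
Part 3: U2 = -35; w = 2; total draws C(10,6) = 210; favorable C(8,4)*C(2,2) = 70; P = 1/3; answer 1/3
Part 4: U3 = 1/3; threaded value p + q = 4; m = -19; f(2) = -3*(46) + 1*(-19) = -157; iterating: f(2)=-157, f(3)=517, f(4)=-1708, f(5)=5641, f(6)=-18631, f(7)=61534, f(8)=-203233, f(9)=671233; answer 671233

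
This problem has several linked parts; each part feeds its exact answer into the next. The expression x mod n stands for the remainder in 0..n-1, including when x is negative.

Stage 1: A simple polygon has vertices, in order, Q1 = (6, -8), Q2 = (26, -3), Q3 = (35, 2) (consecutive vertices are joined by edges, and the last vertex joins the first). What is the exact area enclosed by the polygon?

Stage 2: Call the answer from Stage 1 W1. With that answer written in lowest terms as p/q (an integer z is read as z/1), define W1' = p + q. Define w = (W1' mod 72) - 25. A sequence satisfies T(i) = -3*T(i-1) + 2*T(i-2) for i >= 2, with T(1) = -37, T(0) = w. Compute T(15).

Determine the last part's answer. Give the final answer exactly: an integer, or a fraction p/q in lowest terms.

Stage 1: cross terms: (6*-3 - 26*-8)=190, (26*2 - 35*-3)=157, (35*-8 - 6*2)=-292; twice the area = |55| = 55; area = 55/2; answer 55/2
Stage 2: W1 = 55/2; threaded value p + q = 57; w = 32; T(2) = -3*(-37) + 2*(32) = 175; iterating: T(2)=175, T(3)=-599, T(4)=2147, T(5)=-7639, T(6)=27211, T(7)=-96911, T(8)=345155, T(9)=-1229287, T(10)=4378171, T(11)=-15593087, T(12)=55535603, T(13)=-197792983, T(14)=704450155, T(15)=-2508936431; answer -2508936431

-2508936431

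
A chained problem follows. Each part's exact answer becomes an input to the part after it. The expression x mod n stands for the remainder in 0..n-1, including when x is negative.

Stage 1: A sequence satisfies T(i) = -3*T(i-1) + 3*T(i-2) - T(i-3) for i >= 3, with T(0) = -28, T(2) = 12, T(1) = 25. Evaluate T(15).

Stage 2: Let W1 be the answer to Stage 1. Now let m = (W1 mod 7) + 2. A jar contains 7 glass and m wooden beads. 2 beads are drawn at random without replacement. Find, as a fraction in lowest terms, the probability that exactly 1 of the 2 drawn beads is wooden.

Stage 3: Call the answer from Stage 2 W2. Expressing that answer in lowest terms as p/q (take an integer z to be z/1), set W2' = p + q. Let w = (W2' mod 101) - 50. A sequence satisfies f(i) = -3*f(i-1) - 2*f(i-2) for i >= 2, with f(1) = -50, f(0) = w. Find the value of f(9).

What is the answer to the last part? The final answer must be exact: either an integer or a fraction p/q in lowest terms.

-39320

Stage 1: T(3) = -3*(12) + 3*(25) - 1*(-28) = 67; iterating: T(3)=67, T(4)=-190, T(5)=759, T(6)=-2914, T(7)=11209, T(8)=-43128, T(9)=165925, T(10)=-638368, T(11)=2456007, T(12)=-9449050, T(13)=36353539, T(14)=-139863774, T(15)=538100989; answer 538100989
Stage 2: W1 = 538100989; m = 8; total draws C(15,2) = 105; favorable C(8,1)*C(7,1) = 56; P = 8/15; answer 8/15
Stage 3: W2 = 8/15; threaded value p + q = 23; w = -27; f(2) = -3*(-50) - 2*(-27) = 204; iterating: f(2)=204, f(3)=-512, f(4)=1128, f(5)=-2360, f(6)=4824, f(7)=-9752, f(8)=19608, f(9)=-39320; answer -39320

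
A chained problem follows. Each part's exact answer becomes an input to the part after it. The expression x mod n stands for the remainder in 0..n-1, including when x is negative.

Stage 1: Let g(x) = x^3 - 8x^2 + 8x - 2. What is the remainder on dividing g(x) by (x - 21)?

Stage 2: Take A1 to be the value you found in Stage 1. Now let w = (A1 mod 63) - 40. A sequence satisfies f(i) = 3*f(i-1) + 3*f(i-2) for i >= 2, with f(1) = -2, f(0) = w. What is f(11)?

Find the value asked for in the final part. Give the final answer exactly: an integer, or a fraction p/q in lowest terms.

-1015254

Stage 1: remainder = value at the root: 1*(21)^3 - 8*(21)^2 + 8*(21)^1 - 2 = (9261) + (-3528) + (168) + (-2) = 5899; answer 5899
Stage 2: A1 = 5899; w = 0; f(2) = 3*(-2) + 3*(0) = -6; iterating: f(2)=-6, f(3)=-24, f(4)=-90, f(5)=-342, f(6)=-1296, f(7)=-4914, f(8)=-18630, f(9)=-70632, f(10)=-267786, f(11)=-1015254; answer -1015254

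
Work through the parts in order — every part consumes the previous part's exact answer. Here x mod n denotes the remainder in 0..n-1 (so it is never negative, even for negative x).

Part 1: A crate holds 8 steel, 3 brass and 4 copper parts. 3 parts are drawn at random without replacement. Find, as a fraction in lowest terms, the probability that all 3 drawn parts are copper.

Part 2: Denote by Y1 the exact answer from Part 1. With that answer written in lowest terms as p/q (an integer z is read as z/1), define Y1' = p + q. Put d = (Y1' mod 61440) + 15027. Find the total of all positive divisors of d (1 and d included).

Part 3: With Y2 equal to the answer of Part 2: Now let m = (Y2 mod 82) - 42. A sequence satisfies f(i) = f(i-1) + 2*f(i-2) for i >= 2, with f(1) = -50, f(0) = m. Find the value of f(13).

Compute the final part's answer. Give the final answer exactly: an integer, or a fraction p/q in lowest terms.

Part 1: total draws C(15,3) = 455; favorable C(4,3) = 4; P = 4/455; answer 4/455
Part 2: Y1 = 4/455; threaded value p + q = 459; d = 15486; 15486 = 2 * 3 * 29 * 89; sigma = (1 + 2) * (1 + 3) * (1 + 29) * (1 + 89) = 3 * 4 * 30 * 90 = 32400; answer 32400
Part 3: Y2 = 32400; m = -32; f(2) = 1*(-50) + 2*(-32) = -114; iterating: f(2)=-114, f(3)=-214, f(4)=-442, f(5)=-870, f(6)=-1754, f(7)=-3494, f(8)=-7002, f(9)=-13990, f(10)=-27994, f(11)=-55974, f(12)=-111962, f(13)=-223910; answer -223910

-223910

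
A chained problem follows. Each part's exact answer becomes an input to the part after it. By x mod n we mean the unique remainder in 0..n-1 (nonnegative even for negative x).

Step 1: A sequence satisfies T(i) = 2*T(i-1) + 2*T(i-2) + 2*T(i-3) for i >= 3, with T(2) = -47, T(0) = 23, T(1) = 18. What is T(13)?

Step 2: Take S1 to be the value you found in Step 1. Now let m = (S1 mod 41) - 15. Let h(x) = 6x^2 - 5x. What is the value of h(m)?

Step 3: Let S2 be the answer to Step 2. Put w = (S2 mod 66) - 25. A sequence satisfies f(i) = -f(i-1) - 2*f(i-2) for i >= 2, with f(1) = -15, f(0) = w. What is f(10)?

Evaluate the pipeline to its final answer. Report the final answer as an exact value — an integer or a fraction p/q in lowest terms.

-165

Step 1: T(3) = 2*(-47) + 2*(18) + 2*(23) = -12; iterating: T(3)=-12, T(4)=-82, T(5)=-282, T(6)=-752, T(7)=-2232, T(8)=-6532, T(9)=-19032, T(10)=-55592, T(11)=-162312, T(12)=-473872, T(13)=-1383552; answer -1383552
Step 2: S1 = -1383552; m = 19; 6*(19)^2 - 5*(19)^1 = (2166) + (-95) = 2071; answer 2071
Step 3: S2 = 2071; w = 0; f(2) = -1*(-15) - 2*(0) = 15; iterating: f(2)=15, f(3)=15, f(4)=-45, f(5)=15, f(6)=75, f(7)=-105, f(8)=-45, f(9)=255, f(10)=-165; answer -165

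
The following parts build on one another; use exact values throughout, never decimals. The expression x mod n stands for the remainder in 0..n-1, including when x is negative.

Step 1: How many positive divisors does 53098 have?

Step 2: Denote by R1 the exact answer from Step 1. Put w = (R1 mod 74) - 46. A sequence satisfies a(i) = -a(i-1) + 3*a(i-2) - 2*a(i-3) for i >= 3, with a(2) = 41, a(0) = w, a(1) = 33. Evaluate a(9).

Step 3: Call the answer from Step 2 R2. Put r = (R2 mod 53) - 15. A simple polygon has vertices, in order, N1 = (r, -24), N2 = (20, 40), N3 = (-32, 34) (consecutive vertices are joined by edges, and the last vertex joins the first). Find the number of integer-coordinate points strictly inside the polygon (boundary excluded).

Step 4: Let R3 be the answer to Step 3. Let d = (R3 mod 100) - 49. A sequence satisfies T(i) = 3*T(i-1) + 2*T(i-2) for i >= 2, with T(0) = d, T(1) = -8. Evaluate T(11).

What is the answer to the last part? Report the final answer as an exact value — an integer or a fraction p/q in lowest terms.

-517102

Step 1: 53098 = 2 * 139 * 191; number of divisors = (1+1) * (1+1) * (1+1) = 8; answer 8
Step 2: R1 = 8; w = -38; a(3) = -1*(41) + 3*(33) - 2*(-38) = 134; iterating: a(3)=134, a(4)=-77, a(5)=397, a(6)=-896, a(7)=2241, a(8)=-5723, a(9)=14238; answer 14238
Step 3: R2 = 14238; r = 19; cross terms: (19*40 - 20*-24)=1240, (20*34 - -32*40)=1960, (-32*-24 - 19*34)=122; twice the area = |3322| = 3322; area = 1661; boundary points = 1 + 2 + 1 = 4; strictly interior points = area - boundary/2 + 1 = 1660; answer 1660
Step 4: R3 = 1660; d = 11; T(2) = 3*(-8) + 2*(11) = -2; iterating: T(2)=-2, T(3)=-22, T(4)=-70, T(5)=-254, T(6)=-902, T(7)=-3214, T(8)=-11446, T(9)=-40766, T(10)=-145190, T(11)=-517102; answer -517102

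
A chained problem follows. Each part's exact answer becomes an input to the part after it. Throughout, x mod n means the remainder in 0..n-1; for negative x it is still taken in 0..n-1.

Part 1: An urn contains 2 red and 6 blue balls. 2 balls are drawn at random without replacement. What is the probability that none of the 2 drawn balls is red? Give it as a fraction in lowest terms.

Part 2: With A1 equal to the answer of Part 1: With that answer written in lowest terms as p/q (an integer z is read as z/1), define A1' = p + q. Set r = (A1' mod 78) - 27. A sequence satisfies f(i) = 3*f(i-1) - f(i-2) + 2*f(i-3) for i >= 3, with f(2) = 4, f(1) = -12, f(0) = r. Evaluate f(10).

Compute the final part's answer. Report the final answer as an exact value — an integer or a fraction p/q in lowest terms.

Part 1: total draws C(8,2) = 28; favorable C(6,2) = 15; P = 15/28; answer 15/28
Part 2: A1 = 15/28; threaded value p + q = 43; r = 16; f(3) = 3*(4) - 1*(-12) + 2*(16) = 56; iterating: f(3)=56, f(4)=140, f(5)=372, f(6)=1088, f(7)=3172, f(8)=9172, f(9)=26520, f(10)=76732; answer 76732

76732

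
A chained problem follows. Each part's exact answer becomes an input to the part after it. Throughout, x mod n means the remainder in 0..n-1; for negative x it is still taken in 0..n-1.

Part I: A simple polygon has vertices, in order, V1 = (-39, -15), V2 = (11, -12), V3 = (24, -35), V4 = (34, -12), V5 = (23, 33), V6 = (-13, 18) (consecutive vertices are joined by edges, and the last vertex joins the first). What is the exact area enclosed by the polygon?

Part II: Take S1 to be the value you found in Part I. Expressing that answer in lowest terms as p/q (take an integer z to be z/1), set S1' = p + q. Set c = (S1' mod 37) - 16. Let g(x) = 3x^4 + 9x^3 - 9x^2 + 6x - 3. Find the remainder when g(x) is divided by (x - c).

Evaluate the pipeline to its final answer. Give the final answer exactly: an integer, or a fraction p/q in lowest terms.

231261

Part I: cross terms: (-39*-12 - 11*-15)=633, (11*-35 - 24*-12)=-97, (24*-12 - 34*-35)=902, (34*33 - 23*-12)=1398, (23*18 - -13*33)=843, (-13*-15 - -39*18)=897; twice the area = |4576| = 4576; area = 2288; answer 2288
Part II: S1 = 2288; threaded value p + q = 2289; c = 16; remainder = value at the root: 3*(16)^4 + 9*(16)^3 - 9*(16)^2 + 6*(16)^1 - 3 = (196608) + (36864) + (-2304) + (96) + (-3) = 231261; answer 231261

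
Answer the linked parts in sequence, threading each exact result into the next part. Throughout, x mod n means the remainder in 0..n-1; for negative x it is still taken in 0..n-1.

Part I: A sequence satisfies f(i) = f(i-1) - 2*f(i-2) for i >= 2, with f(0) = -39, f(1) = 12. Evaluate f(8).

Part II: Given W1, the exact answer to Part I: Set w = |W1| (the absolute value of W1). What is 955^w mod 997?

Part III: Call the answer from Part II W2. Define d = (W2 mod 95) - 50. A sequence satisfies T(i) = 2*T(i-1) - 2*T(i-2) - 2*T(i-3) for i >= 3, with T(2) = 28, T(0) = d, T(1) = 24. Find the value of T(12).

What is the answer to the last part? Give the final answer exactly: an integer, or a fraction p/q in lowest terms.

Part I: f(2) = 1*(12) - 2*(-39) = 90; iterating: f(2)=90, f(3)=66, f(4)=-114, f(5)=-246, f(6)=-18, f(7)=474, f(8)=510; answer 510
Part II: W1 = 510; w = 510; squarings mod 997: 955^1=955, 955^2=767, 955^4=59, 955^8=490, 955^16=820, 955^32=422, 955^64=618, 955^128=73, 955^256=344; 955^510 = 955^2 * 955^4 * 955^8 * 955^16 * 955^32 * 955^64 * 955^128 * 955^256 = 994 (mod 997); answer 994
Part III: W2 = 994; d = -6; T(3) = 2*(28) - 2*(24) - 2*(-6) = 20; iterating: T(3)=20, T(4)=-64, T(5)=-224, T(6)=-360, T(7)=-144, T(8)=880, T(9)=2768, T(10)=4064, T(11)=832, T(12)=-12000; answer -12000

-12000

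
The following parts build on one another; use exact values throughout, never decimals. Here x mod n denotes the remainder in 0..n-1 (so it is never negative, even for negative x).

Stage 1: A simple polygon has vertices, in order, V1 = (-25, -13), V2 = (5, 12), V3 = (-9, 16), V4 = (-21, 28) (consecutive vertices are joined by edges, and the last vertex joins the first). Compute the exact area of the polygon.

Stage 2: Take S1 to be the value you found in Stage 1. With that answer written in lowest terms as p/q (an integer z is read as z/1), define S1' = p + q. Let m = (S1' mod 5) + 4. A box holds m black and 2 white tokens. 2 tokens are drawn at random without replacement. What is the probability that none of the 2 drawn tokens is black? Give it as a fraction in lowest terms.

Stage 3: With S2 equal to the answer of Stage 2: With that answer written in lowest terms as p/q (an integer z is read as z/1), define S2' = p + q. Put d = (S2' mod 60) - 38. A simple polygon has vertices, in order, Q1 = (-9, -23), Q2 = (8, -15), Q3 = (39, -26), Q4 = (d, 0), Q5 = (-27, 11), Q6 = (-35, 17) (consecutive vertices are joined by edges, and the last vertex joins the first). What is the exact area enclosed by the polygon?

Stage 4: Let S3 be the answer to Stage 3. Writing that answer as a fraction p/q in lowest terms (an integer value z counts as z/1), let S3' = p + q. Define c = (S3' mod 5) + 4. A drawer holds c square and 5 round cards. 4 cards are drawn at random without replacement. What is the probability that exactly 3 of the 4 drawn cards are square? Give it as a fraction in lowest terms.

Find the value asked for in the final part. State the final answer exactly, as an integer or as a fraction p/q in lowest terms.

Stage 1: cross terms: (-25*12 - 5*-13)=-235, (5*16 - -9*12)=188, (-9*28 - -21*16)=84, (-21*-13 - -25*28)=973; twice the area = |1010| = 1010; area = 505; answer 505
Stage 2: S1 = 505; threaded value p + q = 506; m = 5; total draws C(7,2) = 21; favorable C(2,2) = 1; P = 1/21; answer 1/21
Stage 3: S2 = 1/21; threaded value p + q = 22; d = -16; cross terms: (-9*-15 - 8*-23)=319, (8*-26 - 39*-15)=377, (39*0 - -16*-26)=-416, (-16*11 - -27*0)=-176, (-27*17 - -35*11)=-74, (-35*-23 - -9*17)=958; twice the area = |988| = 988; area = 494; answer 494
Stage 4: S3 = 494; threaded value p + q = 495; c = 4; total draws C(9,4) = 126; favorable C(4,3)*C(5,1) = 20; P = 10/63; answer 10/63

10/63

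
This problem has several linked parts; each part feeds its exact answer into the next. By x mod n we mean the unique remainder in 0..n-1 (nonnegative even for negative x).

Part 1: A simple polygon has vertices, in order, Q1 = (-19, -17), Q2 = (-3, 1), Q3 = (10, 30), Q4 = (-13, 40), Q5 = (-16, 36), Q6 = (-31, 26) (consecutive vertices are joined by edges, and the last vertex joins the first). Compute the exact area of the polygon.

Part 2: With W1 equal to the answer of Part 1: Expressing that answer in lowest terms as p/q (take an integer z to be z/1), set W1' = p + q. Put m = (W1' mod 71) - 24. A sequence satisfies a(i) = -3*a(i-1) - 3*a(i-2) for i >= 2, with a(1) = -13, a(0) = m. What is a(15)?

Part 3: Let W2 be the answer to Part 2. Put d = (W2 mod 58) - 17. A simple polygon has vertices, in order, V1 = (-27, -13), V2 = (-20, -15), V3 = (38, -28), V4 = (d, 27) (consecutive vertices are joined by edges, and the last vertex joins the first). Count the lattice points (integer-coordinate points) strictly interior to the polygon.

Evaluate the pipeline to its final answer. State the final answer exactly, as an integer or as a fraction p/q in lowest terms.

1530

Part 1: cross terms: (-19*1 - -3*-17)=-70, (-3*30 - 10*1)=-100, (10*40 - -13*30)=790, (-13*36 - -16*40)=172, (-16*26 - -31*36)=700, (-31*-17 - -19*26)=1021; twice the area = |2513| = 2513; area = 2513/2; answer 2513/2
Part 2: W1 = 2513/2; threaded value p + q = 2515; m = 6; a(2) = -3*(-13) - 3*(6) = 21; iterating: a(2)=21, a(3)=-24, a(4)=9, a(5)=45, a(6)=-162, a(7)=351, a(8)=-567, a(9)=648, a(10)=-243, a(11)=-1215, a(12)=4374, a(13)=-9477, a(14)=15309, a(15)=-17496; answer -17496
Part 3: W2 = -17496; d = 3; cross terms: (-27*-15 - -20*-13)=145, (-20*-28 - 38*-15)=1130, (38*27 - 3*-28)=1110, (3*-13 - -27*27)=690; twice the area = |3075| = 3075; area = 3075/2; boundary points = 1 + 1 + 5 + 10 = 17; strictly interior points = area - boundary/2 + 1 = 1530; answer 1530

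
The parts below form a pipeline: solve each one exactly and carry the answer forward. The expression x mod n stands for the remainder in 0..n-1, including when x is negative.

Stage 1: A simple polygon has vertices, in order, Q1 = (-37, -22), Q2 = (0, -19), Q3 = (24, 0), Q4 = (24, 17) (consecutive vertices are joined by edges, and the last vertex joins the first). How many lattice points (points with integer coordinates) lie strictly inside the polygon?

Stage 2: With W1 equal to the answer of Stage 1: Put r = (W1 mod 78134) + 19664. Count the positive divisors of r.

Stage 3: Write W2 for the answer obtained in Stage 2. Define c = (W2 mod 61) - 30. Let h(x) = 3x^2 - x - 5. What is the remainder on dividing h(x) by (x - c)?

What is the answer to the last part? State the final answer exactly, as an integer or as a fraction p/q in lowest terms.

2049

Stage 1: cross terms: (-37*-19 - 0*-22)=703, (0*0 - 24*-19)=456, (24*17 - 24*0)=408, (24*-22 - -37*17)=101; twice the area = |1668| = 1668; area = 834; boundary points = 1 + 1 + 17 + 1 = 20; strictly interior points = area - boundary/2 + 1 = 825; answer 825
Stage 2: W1 = 825; r = 20489; 20489 = 7 * 2927; number of divisors = (1+1) * (1+1) = 4; answer 4
Stage 3: W2 = 4; c = -26; remainder = value at the root: 3*(-26)^2 - 1*(-26)^1 - 5 = (2028) + (26) + (-5) = 2049; answer 2049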